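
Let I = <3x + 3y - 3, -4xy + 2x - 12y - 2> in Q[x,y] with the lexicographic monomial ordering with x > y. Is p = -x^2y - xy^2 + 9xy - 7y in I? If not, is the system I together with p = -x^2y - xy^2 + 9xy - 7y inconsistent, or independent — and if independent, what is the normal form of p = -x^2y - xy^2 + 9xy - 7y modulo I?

First compute the reduced Gröbner basis of I by Buchberger's algorithm.
f_1 = 3x + 3y - 3, LT = x.
f_2 = -4xy + 2x - 12y - 2, LT = xy.

S(f_1,f_2): lcm = xy. S = 1/2x + y^2 - 4y - 1/2.
  reduce S modulo (f_1, f_2):
  remainder y^2 - 9/2y ≠ 0; add h_3 = y^2 - 9/2y to the basis.

The other S-polynomials (S(f_1,h_3), S(f_2,h_3)) all reduce to 0 modulo the current basis, so we have a Gröbner basis.
Inter-reduce: drop elements whose leading term is divisible by another's, tail-reduce, and make monic.
Reduced Gröbner basis: {x + y - 1, y^2 - 9/2y}.
Label its elements g_1 = x + y - 1, g_2 = y^2 - 9/2y.

Reduce p = -x^2y - xy^2 + 9xy - 7y modulo G:
  leading term x^2y: subtract (-xy)·g_1 from -x^2y - xy^2 + 9xy - 7y → 8xy - 7y
  leading term xy: subtract (8y)·g_1 from 8xy - 7y → -8y^2 + y
  leading term y^2: subtract (-8)·g_2 from -8y^2 + y → -35y
  leading term y: no divisor's leading term divides it; move -35y to the remainder.
  normal form = -35y.
The normal form is nonzero, so p ∉ I. Since p minus its normal form lies in I, I + (p) = I + (r) where r = -35y; decide whether this ideal is the whole ring.
Run Buchberger on G together with r (pairs among the g_i already reduce to 0 since G is a Gröbner basis):
g_1 = x + y - 1, LT = x.
g_2 = y^2 - 9/2y, LT = y^2.
r = -35y, LT = y.

The S-polynomials (S(g_1,g_2), S(g_1,r), S(g_2,r)) all reduce to 0 modulo the current basis, so we have a Gröbner basis.
Inter-reduce: drop elements whose leading term is divisible by another's, tail-reduce, and make monic.
Reduced Gröbner basis: {x - 1, y}.
The reduced Gröbner basis of I + (p) is {x - 1, y} ≠ {1}, a proper ideal, so the enlarged system stays consistent: p is independent of I, with normal form -35y.

The remainder on division by a Gröbner basis is unique — it is the normal form.

-x^2y - xy^2 + 9xy - 7y is independent of I; its normal form modulo I is -35y.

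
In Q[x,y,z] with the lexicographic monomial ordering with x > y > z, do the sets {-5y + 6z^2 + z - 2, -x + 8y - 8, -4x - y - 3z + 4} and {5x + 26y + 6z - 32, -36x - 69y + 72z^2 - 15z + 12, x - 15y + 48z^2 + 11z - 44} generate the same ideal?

Yes, the ideals are equal.

Two ideals are equal iff their reduced Gröbner bases coincide (the reduced basis is unique for a fixed ordering).
Buchberger on the first generating set:
f_1 = -5y + 6z^2 + z - 2, LT = y.
f_2 = -x + 8y - 8, LT = x.
f_3 = -4x - y - 3z + 4, LT = x.

S(f_2,f_3): lcm = x. S = -33/4y - 3/4z + 9.
  reduce S modulo (f_1, f_2, f_3):
  remainder -99/10z^2 - 12/5z + 123/10 ≠ 0; add g_4 = -99/10z^2 - 12/5z + 123/10 to the basis.

The other S-polynomials (S(f_1,f_2), S(f_1,f_3), S(f_1,g_4), S(f_2,g_4), S(f_3,g_4)) all reduce to 0 modulo the current basis, so we have a Gröbner basis.
Inter-reduce: drop elements whose leading term is divisible by another's, tail-reduce, and make monic.
Reduced Gröbner basis: {x + 8/11z - 8/11, y + 1/11z - 12/11, z^2 + 8/33z - 41/33}.

Buchberger on the second generating set:
h_1 = 5x + 26y + 6z - 32, LT = x.
h_2 = -36x - 69y + 72z^2 - 15z + 12, LT = x.
h_3 = x - 15y + 48z^2 + 11z - 44, LT = x.

S(h_1,h_2): lcm = x. S = 197/60y + 2z^2 + 47/60z - 91/15.
  reduce S modulo (h_1, h_2, h_3):
  remainder 197/60y + 2z^2 + 47/60z - 91/15 ≠ 0; add k_4 = 197/60y + 2z^2 + 47/60z - 91/15 to the basis.

S(h_1,h_3): lcm = x. S = 101/5y - 48z^2 - 49/5z + 188/5.
  reduce S modulo (h_1, h_2, h_3, k_4):
  remainder -11880/197z^2 - 2880/197z + 14760/197 ≠ 0; add k_5 = -11880/197z^2 - 2880/197z + 14760/197 to the basis.

The other S-polynomials (S(h_2,h_3), S(h_1,k_4), S(h_2,k_4), S(h_3,k_4), S(h_1,k_5), S(h_2,k_5), S(h_3,k_5), S(k_4,k_5)) all reduce to 0 modulo the current basis, so we have a Gröbner basis.
Inter-reduce: drop elements whose leading term is divisible by another's, tail-reduce, and make monic.
Reduced Gröbner basis: {x + 8/11z - 8/11, y + 1/11z - 12/11, z^2 + 8/33z - 41/33}.

The two bases agree; hence the ideals are identical.
The choice of monomial ordering does not affect the verdict — as long as both bases are computed under the same ordering, their equality decides ideal equality.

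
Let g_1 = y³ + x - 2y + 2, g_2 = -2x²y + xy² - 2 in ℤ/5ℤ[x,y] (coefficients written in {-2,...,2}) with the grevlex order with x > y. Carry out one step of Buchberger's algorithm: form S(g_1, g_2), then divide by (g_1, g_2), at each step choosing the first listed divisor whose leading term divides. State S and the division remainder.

lcm(LM(g_1), LM(g_2)) = x²y³.
S = (lcm/LT(g_1))·g_1 − (lcm/LT(g_2))·g_2 = -2xy⁴ + x³ - 2x²y + 2x² - y².
Reduce S modulo (g_1, g_2) in that order:
  leading term xy⁴: subtract (-2xy)·g_1 from -2xy⁴ + x³ - 2x²y + 2x² - y² → x³ + xy² + 2x² - xy - y²
  leading term x³: no divisor's leading term divides it; move x³ to the remainder.
  leading term xy²: no divisor's leading term divides it; move xy² to the remainder.
  leading term x²: no divisor's leading term divides it; move 2x² to the remainder.
  leading term xy: no divisor's leading term divides it; move -xy to the remainder.
  leading term y²: no divisor's leading term divides it; move -y² to the remainder.
The remainder x³ + xy² + 2x² - xy - y² is nonzero, so it would be added as the next basis element.

S(g_1, g_2) = -2xy⁴ + x³ - 2x²y + 2x² - y²; remainder on division = x³ + xy² + 2x² - xy - y².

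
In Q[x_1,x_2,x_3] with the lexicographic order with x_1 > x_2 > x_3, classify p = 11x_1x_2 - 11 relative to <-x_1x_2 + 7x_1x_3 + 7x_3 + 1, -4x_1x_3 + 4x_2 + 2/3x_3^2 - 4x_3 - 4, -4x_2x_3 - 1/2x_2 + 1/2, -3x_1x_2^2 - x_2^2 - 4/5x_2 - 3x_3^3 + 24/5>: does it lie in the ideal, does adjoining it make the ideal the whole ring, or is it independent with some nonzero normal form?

First compute the reduced Gröbner basis of I by Buchberger's algorithm.
f_1 = -x_1x_2 + 7x_1x_3 + 7x_3 + 1, LT = x_1x_2.
f_2 = -4x_1x_3 + 4x_2 + 2/3x_3^2 - 4x_3 - 4, LT = x_1x_3.
f_3 = -4x_2x_3 - 1/2x_2 + 1/2, LT = x_2x_3.
f_4 = -3x_1x_2^2 - x_2^2 - 4/5x_2 - 3x_3^3 + 24/5, LT = x_1x_2^2.

S(f_1,f_2): lcm = x_1x_2x_3. S = -7x_1x_3^2 + x_2^2 + 1/6x_2x_3^2 - x_2x_3 - x_2 - 7x_3^2 - x_3.
  reduce S modulo (f_1, f_2, f_3, f_4):
  remainder x_2^2 + 1/384x_2 - 7/6x_3^3 + 289/48x_3 - 385/384 ≠ 0; add h_5 = x_2^2 + 1/384x_2 - 7/6x_3^3 + 289/48x_3 - 385/384 to the basis.

S(f_1,f_3): lcm = x_1x_2x_3. S = -1/8x_1x_2 - 7x_1x_3^2 + 1/8x_1 - 7x_3^2 - x_3.
  reduce S modulo (f_1, f_2, f_3, f_4, h_5):
  remainder 1/8x_1 - 7/6x_3^3 - 7/48x_3^2 + 6x_3 - 1/8 ≠ 0; add h_6 = 1/8x_1 - 7/6x_3^3 - 7/48x_3^2 + 6x_3 - 1/8 to the basis.

S(f_1,f_4): lcm = x_1x_2^2. S = -7x_1x_2x_3 - 1/3x_2^2 - 7x_2x_3 - 19/15x_2 - x_3^3 + 8/5.
  reduce S modulo (f_1, f_2, f_3, f_4, h_5, h_6):
  remainder 33029/5760x_2 - 86/9x_3^3 + 6337/144x_3 - 33029/5760 ≠ 0; add h_7 = 33029/5760x_2 - 86/9x_3^3 + 6337/144x_3 - 33029/5760 to the basis.

S(f_2,f_4): lcm = x_1x_2^2x_3. S = -x_2^3 - 1/6x_2^2x_3^2 + 2/3x_2^2x_3 + x_2^2 - 4/15x_2x_3 - x_3^4 + 8/5x_3.
  reduce S modulo (f_1, f_2, f_3, f_4, h_5, h_6, h_7):
  remainder -x_3^4 - 1309967/792696x_3^3 - 7/48x_3^2 + 4278046/495435x_3 ≠ 0; add h_8 = -x_3^4 - 1309967/792696x_3^3 - 7/48x_3^2 + 4278046/495435x_3 to the basis.

S(f_1,h_5): lcm = x_1x_2^2. S = -7x_1x_2x_3 - 1/384x_1x_2 + 7/6x_1x_3^3 - 289/48x_1x_3 + 385/384x_1 - 7x_2x_3 - x_2.
  reduce S modulo (f_1, f_2, f_3, f_4, h_5, h_6, h_7, h_8):
  remainder -295840/891783x_3^3 - 1783/1728x_3^2 + 67082249/35671320x_3 ≠ 0; add h_9 = -295840/891783x_3^3 - 1783/1728x_3^2 + 67082249/35671320x_3 to the basis.

S(f_1,h_7): lcm = x_1x_2. S = 55040/33029x_1x_3^3 - 484683/33029x_1x_3 + x_1 - 7x_3 - 1.
  reduce S modulo (f_1, f_2, f_3, f_4, h_5, h_6, h_7, h_8, h_9):
  remainder 7898272404393/156340789760x_3^2 - 2229518043051/97712993600x_3 ≠ 0; add h_10 = 7898272404393/156340789760x_3^2 - 2229518043051/97712993600x_3 to the basis.

S(f_4,h_7): lcm = x_1x_2^2. S = 55040/33029x_1x_2x_3^3 - 253480/33029x_1x_2x_3 + x_1x_2 + 1/3x_2^2 + 4/15x_2 + x_3^3 - 8/5.
  reduce S modulo (f_1, f_2, f_3, f_4, h_5, h_6, h_7, h_8, h_9, h_10):
  remainder -2255003514480090352/62112390296356285x_3 ≠ 0; add h_11 = -2255003514480090352/62112390296356285x_3 to the basis.

The other S-polynomials (S(f_2,f_3), S(f_3,f_4), S(f_2,h_5), S(f_3,h_5), S(f_4,h_5), S(f_1,h_6), S(f_2,h_6), S(f_3,h_6), S(f_4,h_6), S(h_5,h_6), S(f_2,h_7), S(f_3,h_7), S(h_5,h_7), S(h_6,h_7), S(f_1,h_8), S(f_2,h_8), S(f_3,h_8), S(f_4,h_8), S(h_5,h_8), S(h_6,h_8), S(h_7,h_8), S(f_1,h_9), S(f_2,h_9), S(f_3,h_9), S(f_4,h_9), S(h_5,h_9), S(h_6,h_9), S(h_7,h_9), S(h_8,h_9), S(f_1,h_10), S(f_2,h_10), S(f_3,h_10), S(f_4,h_10), S(h_5,h_10), S(h_6,h_10), S(h_7,h_10), S(h_8,h_10), S(h_9,h_10), S(f_1,h_11), S(f_2,h_11), S(f_3,h_11), S(f_4,h_11), S(h_5,h_11), S(h_6,h_11), S(h_7,h_11), S(h_8,h_11), S(h_9,h_11), S(h_10,h_11)) all reduce to 0 modulo the current basis, so we have a Gröbner basis.
Inter-reduce: drop elements whose leading term is divisible by another's, tail-reduce, and make monic.
Reduced Gröbner basis: {x_1 - 1, x_2 - 1, x_3}.
Label its elements g_1 = x_1 - 1, g_2 = x_2 - 1, g_3 = x_3.

Reduce p = 11x_1x_2 - 11 modulo G:
  leading term x_1x_2: subtract (11x_2)·g_1 from 11x_1x_2 - 11 → 11x_2 - 11
  leading term x_2: subtract (11)·g_2 from 11x_2 - 11 → 0
  normal form = 0.
Since the normal form is 0, p ∈ I.

11x_1x_2 - 11 lies in I (it reduces to 0).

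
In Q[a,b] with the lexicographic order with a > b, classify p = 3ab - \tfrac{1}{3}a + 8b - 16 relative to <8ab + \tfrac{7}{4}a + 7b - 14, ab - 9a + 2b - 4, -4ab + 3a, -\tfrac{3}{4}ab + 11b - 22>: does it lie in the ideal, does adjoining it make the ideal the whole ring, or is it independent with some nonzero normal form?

3ab - \tfrac{1}{3}a + 8b - 16 lies in I (it reduces to 0).

First compute the reduced Gröbner basis of I by Buchberger's algorithm.
f_1 = 8ab + \tfrac{7}{4}a + 7b - 14, LT = ab.
f_2 = ab - 9a + 2b - 4, LT = ab.
f_3 = -4ab + 3a, LT = ab.
f_4 = -\tfrac{3}{4}ab + 11b - 22, LT = ab.

S(f_1,f_2): lcm = ab. S = \tfrac{295}{32}a - \tfrac{9}{8}b + \tfrac{9}{4}.
  leading term a: no divisor's leading term divides it; move \tfrac{295}{32}a to the remainder.
  leading term b: no divisor's leading term divides it; move -\tfrac{9}{8}b to the remainder.
  leading term 1: no divisor's leading term divides it; move \tfrac{9}{4} to the remainder.
  remainder \tfrac{295}{32}a - \tfrac{9}{8}b + \tfrac{9}{4} ≠ 0; add h_5 = \tfrac{295}{32}a - \tfrac{9}{8}b + \tfrac{9}{4} to the basis.

S(f_1,f_3): lcm = ab. S = \tfrac{31}{32}a + \tfrac{7}{8}b - \tfrac{7}{4}.
  leading term a: subtract (\tfrac{31}{295})·h_5 from \tfrac{31}{32}a + \tfrac{7}{8}b - \tfrac{7}{4} → \tfrac{293}{295}b - \tfrac{586}{295}
  leading term b: no divisor's leading term divides it; move \tfrac{293}{295}b to the remainder.
  leading term 1: no divisor's leading term divides it; move -\tfrac{586}{295} to the remainder.
  remainder \tfrac{293}{295}b - \tfrac{586}{295} ≠ 0; add h_6 = \tfrac{293}{295}b - \tfrac{586}{295} to the basis.

The other S-polynomials (S(f_1,f_4), S(f_2,f_3), S(f_2,f_4), S(f_3,f_4), S(f_1,h_5), S(f_2,h_5), S(f_3,h_5), S(f_4,h_5), S(f_1,h_6), S(f_2,h_6), S(f_3,h_6), S(f_4,h_6), S(h_5,h_6)) all reduce to 0 modulo the current basis, so we have a Gröbner basis.
Inter-reduce: drop elements whose leading term is divisible by another's, tail-reduce, and make monic.
Reduced Gröbner basis: {a, b - 2}.
Label its elements g_1 = a, g_2 = b - 2.

Reduce p = 3ab - \tfrac{1}{3}a + 8b - 16 modulo G:
  leading term ab: subtract (3b)·g_1 from 3ab - \tfrac{1}{3}a + 8b - 16 → -\tfrac{1}{3}a + 8b - 16
  leading term a: subtract (-\tfrac{1}{3})·g_1 from -\tfrac{1}{3}a + 8b - 16 → 8b - 16
  leading term b: subtract (8)·g_2 from 8b - 16 → 0
  normal form = 0.
Since the normal form is 0, p ∈ I.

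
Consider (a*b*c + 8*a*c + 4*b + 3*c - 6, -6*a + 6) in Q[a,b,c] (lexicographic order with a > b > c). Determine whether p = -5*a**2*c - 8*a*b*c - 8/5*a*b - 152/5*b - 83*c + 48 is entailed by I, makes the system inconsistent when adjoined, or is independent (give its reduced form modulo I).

-5*a**2*c - 8*a*b*c - 8/5*a*b - 152/5*b - 83*c + 48 lies in I (it reduces to 0).

First compute the reduced Gröbner basis of I by Buchberger's algorithm.
f_1 = a*b*c + 8*a*c + 4*b + 3*c - 6, LT = a*b*c.
f_2 = -6*a + 6, LT = a.

S(f_1,f_2): lcm = a*b*c. S = 8*a*c + b*c + 4*b + 3*c - 6.
  leading term a*c: subtract (-4/3*c)·f_2 from 8*a*c + b*c + 4*b + 3*c - 6 → b*c + 4*b + 11*c - 6
  leading term b*c: no divisor's leading term divides it; move b*c to the remainder.
  leading term b: no divisor's leading term divides it; move 4*b to the remainder.
  leading term c: no divisor's leading term divides it; move 11*c to the remainder.
  leading term 1: no divisor's leading term divides it; move -6 to the remainder.
  remainder b*c + 4*b + 11*c - 6 ≠ 0; add h_3 = b*c + 4*b + 11*c - 6 to the basis.

S(f_1,h_3): lcm = a*b*c. S = -4*a*b - 3*a*c + 6*a + 4*b + 3*c - 6.
  leading term a*b: subtract (2/3*b)·f_2 from -4*a*b - 3*a*c + 6*a + 4*b + 3*c - 6 → -3*a*c + 6*a + 3*c - 6
  leading term a*c: subtract (1/2*c)·f_2 from -3*a*c + 6*a + 3*c - 6 → 6*a - 6
  leading term a: subtract (-1)·f_2 from 6*a - 6 → 0
  remainder 0.

S(f_2,h_3): leading monomials are coprime, so the S-polynomial reduces to 0 (Buchberger's first criterion).
Every S-polynomial of the final basis reduces to 0, so we have a Gröbner basis.
Inter-reduce: drop elements whose leading term is divisible by another's, tail-reduce, and make monic.
Reduced Gröbner basis: {a - 1, b*c + 4*b + 11*c - 6}.
Label its elements g_1 = a - 1, g_2 = b*c + 4*b + 11*c - 6.

Reduce p = -5*a**2*c - 8*a*b*c - 8/5*a*b - 152/5*b - 83*c + 48 modulo G:
  leading term a**2*c: subtract (-5*a*c)·g_1 from -5*a**2*c - 8*a*b*c - 8/5*a*b - 152/5*b - 83*c + 48 → -8*a*b*c - 8/5*a*b - 5*a*c - 152/5*b - 83*c + 48
  leading term a*b*c: subtract (-8*b*c)·g_1 from -8*a*b*c - 8/5*a*b - 5*a*c - 152/5*b - 83*c + 48 → -8/5*a*b - 5*a*c - 8*b*c - 152/5*b - 83*c + 48
  leading term a*b: subtract (-8/5*b)·g_1 from -8/5*a*b - 5*a*c - 8*b*c - 152/5*b - 83*c + 48 → -5*a*c - 8*b*c - 32*b - 83*c + 48
  leading term a*c: subtract (-5*c)·g_1 from -5*a*c - 8*b*c - 32*b - 83*c + 48 → -8*b*c - 32*b - 88*c + 48
  leading term b*c: subtract (-8)·g_2 from -8*b*c - 32*b - 88*c + 48 → 0
  normal form = 0.
Since the normal form is 0, p ∈ I.

The remainder on division by a Gröbner basis is unique — it is the normal form.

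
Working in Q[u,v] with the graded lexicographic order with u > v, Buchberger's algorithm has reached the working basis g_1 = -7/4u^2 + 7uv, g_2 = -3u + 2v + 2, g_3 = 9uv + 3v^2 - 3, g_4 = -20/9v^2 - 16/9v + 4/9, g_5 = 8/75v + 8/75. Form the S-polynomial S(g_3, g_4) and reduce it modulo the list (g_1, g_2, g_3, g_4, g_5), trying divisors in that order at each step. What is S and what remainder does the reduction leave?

lcm(LM(g_3), LM(g_4)) = uv^2.
S = (lcm/LT(g_3))·g_3 − (lcm/LT(g_4))·g_4 = 1/3v^3 - 4/5uv + 1/5u - 1/3v.
Reduce S modulo (g_1, g_2, g_3, g_4, g_5) in that order:
  leading term v^3: subtract (-3/20v)·g_4 from 1/3v^3 - 4/5uv + 1/5u - 1/3v → -4/5uv - 4/15v^2 + 1/5u - 4/15v
  leading term uv: subtract (4/15v)·g_2 from -4/5uv - 4/15v^2 + 1/5u - 4/15v → -4/5v^2 + 1/5u - 4/5v
  leading term v^2: subtract (9/25)·g_4 from -4/5v^2 + 1/5u - 4/5v → 1/5u - 4/25v - 4/25
  leading term u: subtract (-1/15)·g_2 from 1/5u - 4/25v - 4/25 → -2/75v - 2/75
  leading term v: subtract (-1/4)·g_5 from -2/75v - 2/75 → 0
The remainder is 0, so this S-polynomial contributes no new basis element.

S(g_3, g_4) = 1/3v^3 - 4/5uv + 1/5u - 1/3v; remainder on division = 0.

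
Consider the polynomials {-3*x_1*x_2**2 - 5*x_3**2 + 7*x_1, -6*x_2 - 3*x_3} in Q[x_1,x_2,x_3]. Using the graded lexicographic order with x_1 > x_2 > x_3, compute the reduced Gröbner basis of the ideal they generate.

G = {x_1*x_3**2 + 20/3*x_3**2 - 28/3*x_1, x_2 + 1/2*x_3}

This is the nonlinear analogue of row-reducing a linear system.

f_1 = -3*x_1*x_2**2 - 5*x_3**2 + 7*x_1, LT = x_1*x_2**2.
f_2 = -6*x_2 - 3*x_3, LT = x_2.

S(f_1,f_2): lcm = x_1*x_2**2. S = -1/2*x_1*x_2*x_3 + 5/3*x_3**2 - 7/3*x_1.
  reduce S modulo (f_1, f_2):
  remainder 1/4*x_1*x_3**2 + 5/3*x_3**2 - 7/3*x_1 ≠ 0; add g_3 = 1/4*x_1*x_3**2 + 5/3*x_3**2 - 7/3*x_1 to the basis.

The other S-polynomials (S(f_1,g_3), S(f_2,g_3)) all reduce to 0 modulo the current basis, so we have a Gröbner basis.
Inter-reduce: drop elements whose leading term is divisible by another's, tail-reduce, and make monic.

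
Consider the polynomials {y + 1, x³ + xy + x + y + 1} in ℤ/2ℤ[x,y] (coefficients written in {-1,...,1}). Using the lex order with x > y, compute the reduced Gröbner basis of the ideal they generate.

f_1 = y + 1, LT = y.
f_2 = x³ + xy + x + y + 1, LT = x³.

The S-polynomials (S(f_1,f_2)) all reduce to 0 modulo the current basis, so we have a Gröbner basis.

G = {x³, y + 1}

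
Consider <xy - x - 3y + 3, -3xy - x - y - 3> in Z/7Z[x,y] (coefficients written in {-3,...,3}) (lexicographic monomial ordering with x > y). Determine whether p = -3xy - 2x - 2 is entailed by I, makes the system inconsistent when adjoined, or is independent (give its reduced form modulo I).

Adjoining -3xy - 2x - 2 makes the ideal the whole ring: the system is inconsistent.

First compute the reduced Gröbner basis of I by Buchberger's algorithm.
f_1 = xy - x - 3y + 3, LT = xy.
f_2 = -3xy - x - y - 3, LT = xy.

S(f_1,f_2): lcm = xy. S = x - y + 2.
  leading term x: no divisor's leading term divides it; move x to the remainder.
  leading term y: no divisor's leading term divides it; move -y to the remainder.
  leading term 1: no divisor's leading term divides it; move 2 to the remainder.
  remainder x - y + 2 ≠ 0; add h_3 = x - y + 2 to the basis.

S(f_1,h_3): lcm = xy. S = -x + y^2 + 2y + 3.
  leading term x: subtract (-1)·h_3 from -x + y^2 + 2y + 3 → y^2 + y - 2
  leading term y^2: no divisor's leading term divides it; move y^2 to the remainder.
  leading term y: no divisor's leading term divides it; move y to the remainder.
  leading term 1: no divisor's leading term divides it; move -2 to the remainder.
  remainder y^2 + y - 2 ≠ 0; add h_4 = y^2 + y - 2 to the basis.

The other S-polynomials (S(f_2,h_3), S(f_1,h_4), S(f_2,h_4), S(h_3,h_4)) all reduce to 0 modulo the current basis, so we have a Gröbner basis.
Inter-reduce: drop elements whose leading term is divisible by another's, tail-reduce, and make monic.
Reduced Gröbner basis: {x - y + 2, y^2 + y - 2}.
Label its elements g_1 = x - y + 2, g_2 = y^2 + y - 2.

Reduce p = -3xy - 2x - 2 modulo G:
  leading term xy: subtract (-3y)·g_1 from -3xy - 2x - 2 → -2x - 3y^2 - y - 2
  leading term x: subtract (-2)·g_1 from -2x - 3y^2 - y - 2 → -3y^2 - 3y + 2
  leading term y^2: subtract (-3)·g_2 from -3y^2 - 3y + 2 → 3
  leading term 1: no divisor's leading term divides it; move 3 to the remainder.
  normal form = 3.
The normal form is nonzero, so p ∉ I. Since p minus its normal form lies in I, I + (p) = I + (r) where r = 3; decide whether this ideal is the whole ring.
Here r = 3 is a nonzero constant, hence a unit: 1 ∈ I + (p), the Gröbner basis of I + (p) is {1}, and the enlarged system has no common solution — adjoining p is inconsistent.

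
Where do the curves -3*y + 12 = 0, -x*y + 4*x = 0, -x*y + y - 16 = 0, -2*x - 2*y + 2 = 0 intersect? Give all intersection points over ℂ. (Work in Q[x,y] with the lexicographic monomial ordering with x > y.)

{(-3, 4)}

Compute a lex Gröbner basis by Buchberger's algorithm.
f_1 = -3*y + 12, LT = y.
f_2 = -x*y + 4*x, LT = x*y.
f_3 = -x*y + y - 16, LT = x*y.
f_4 = -2*x - 2*y + 2, LT = x.

The S-polynomials (S(f_1,f_2), S(f_1,f_3), S(f_1,f_4), S(f_2,f_3), S(f_2,f_4), S(f_3,f_4)) all reduce to 0 modulo the current basis, so we have a Gröbner basis.
Inter-reduce: drop elements whose leading term is divisible by another's, tail-reduce, and make monic.
Reduced Gröbner basis: {x + 3, y - 4}.

The lex basis is triangular: the last element involves only y. Solving y - 4 = 0 gives y ∈ {4}; substituting each value into the earlier elements determines the remaining variables.
  y = 4: the earlier basis element becomes x + 3 = 0, giving x = -3 — point (-3, 4).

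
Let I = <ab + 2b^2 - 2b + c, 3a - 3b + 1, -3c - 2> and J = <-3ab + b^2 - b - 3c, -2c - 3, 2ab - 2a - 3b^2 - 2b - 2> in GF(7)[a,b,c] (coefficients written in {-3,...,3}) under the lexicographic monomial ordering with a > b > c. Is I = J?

Equality of ideals is decidable: compute both reduced Gröbner bases (unique for the ordering) and check whether they agree.
Buchberger on the first generating set:
f_1 = ab + 2b^2 - 2b + c, LT = ab.
f_2 = 3a - 3b + 1, LT = a.
f_3 = -3c - 2, LT = c.

S(f_1,f_2): lcm = ab. S = 3b^2 + c.
  leading term b^2: no divisor's leading term divides it; move 3b^2 to the remainder.
  leading term c: subtract (2)·f_3 from c → -3
  leading term 1: no divisor's leading term divides it; move -3 to the remainder.
  remainder 3b^2 - 3 ≠ 0; add g_4 = 3b^2 - 3 to the basis.

The other S-polynomials (S(f_1,f_3), S(f_2,f_3), S(f_1,g_4), S(f_2,g_4), S(f_3,g_4)) all reduce to 0 modulo the current basis, so we have a Gröbner basis.
Inter-reduce: drop elements whose leading term is divisible by another's, tail-reduce, and make monic.
Reduced Gröbner basis: {a - b - 2, b^2 - 1, c + 3}.

Buchberger on the second generating set:
h_1 = -3ab + b^2 - b - 3c, LT = ab.
h_2 = -2c - 3, LT = c.
h_3 = 2ab - 2a - 3b^2 - 2b - 2, LT = ab.

S(h_1,h_3): lcm = ab. S = a - b + c + 1.
  leading term a: no divisor's leading term divides it; move a to the remainder.
  leading term b: no divisor's leading term divides it; move -b to the remainder.
  leading term c: subtract (3)·h_2 from c + 1 → 3
  leading term 1: no divisor's leading term divides it; move 3 to the remainder.
  remainder a - b + 3 ≠ 0; add k_4 = a - b + 3 to the basis.

S(h_1,k_4): lcm = ab. S = 3b^2 + 2b + c.
  leading term b^2: no divisor's leading term divides it; move 3b^2 to the remainder.
  leading term b: no divisor's leading term divides it; move 2b to the remainder.
  leading term c: subtract (3)·h_2 from c → 2
  leading term 1: no divisor's leading term divides it; move 2 to the remainder.
  remainder 3b^2 + 2b + 2 ≠ 0; add k_5 = 3b^2 + 2b + 2 to the basis.

The other S-polynomials (S(h_1,h_2), S(h_2,h_3), S(h_2,k_4), S(h_3,k_4), S(h_1,k_5), S(h_2,k_5), S(h_3,k_5), S(k_4,k_5)) all reduce to 0 modulo the current basis, so we have a Gröbner basis.
Inter-reduce: drop elements whose leading term is divisible by another's, tail-reduce, and make monic.
Reduced Gröbner basis: {a - b + 3, b^2 + 3b + 3, c - 2}.

These differ, so the ideals are not equal.
The choice of monomial ordering does not affect the verdict — as long as both bases are computed under the same ordering, their equality decides ideal equality.

No, the ideals differ.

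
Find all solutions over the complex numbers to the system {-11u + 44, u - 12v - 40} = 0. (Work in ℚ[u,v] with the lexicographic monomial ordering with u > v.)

{(4, -3)}

Compute a lex Gröbner basis by Buchberger's algorithm.
f_1 = -11u + 44, LT = u.
f_2 = u - 12v - 40, LT = u.

S(f_1,f_2): lcm = u. S = 12v + 36.
  reduce S modulo (f_1, f_2):
  remainder 12v + 36 ≠ 0; add h_3 = 12v + 36 to the basis.

The other S-polynomials (S(f_1,h_3), S(f_2,h_3)) all reduce to 0 modulo the current basis, so we have a Gröbner basis.
Inter-reduce: drop elements whose leading term is divisible by another's, tail-reduce, and make monic.
Reduced Gröbner basis: {u - 4, v + 3}.

Elimination: the polynomial v + 3 lies in the elimination ideal for v, so v ∈ {-3}. For each such v, the remaining basis elements (now univariate) give the rest of the solution.
  v = -3: the earlier basis element becomes u - 4 = 0, giving u = 4 — point (4, -3).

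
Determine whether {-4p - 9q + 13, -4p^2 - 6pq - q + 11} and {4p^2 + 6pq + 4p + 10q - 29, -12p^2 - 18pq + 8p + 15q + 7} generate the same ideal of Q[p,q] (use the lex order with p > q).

Equality of ideals is decidable: compute both reduced Gröbner bases (unique for the ordering) and check whether they agree.
Buchberger on the first generating set:
f_1 = -4p - 9q + 13, LT = p.
f_2 = -4p^2 - 6pq - q + 11, LT = p^2.

S(f_1,f_2): lcm = p^2. S = 3/4pq - 13/4p - 1/4q + 11/4.
  leading term pq: subtract (-3/16q)·f_1 from 3/4pq - 13/4p - 1/4q + 11/4 → -13/4p - 27/16q^2 + 35/16q + 11/4
  leading term p: subtract (13/16)·f_1 from -13/4p - 27/16q^2 + 35/16q + 11/4 → -27/16q^2 + 19/2q - 125/16
  leading term q^2: no divisor's leading term divides it; move -27/16q^2 to the remainder.
  leading term q: no divisor's leading term divides it; move 19/2q to the remainder.
  leading term 1: no divisor's leading term divides it; move -125/16 to the remainder.
  remainder -27/16q^2 + 19/2q - 125/16 ≠ 0; add g_3 = -27/16q^2 + 19/2q - 125/16 to the basis.

The other S-polynomials (S(f_1,g_3), S(f_2,g_3)) all reduce to 0 modulo the current basis, so we have a Gröbner basis.
Inter-reduce: drop elements whose leading term is divisible by another's, tail-reduce, and make monic.
Reduced Gröbner basis: {p + 9/4q - 13/4, q^2 - 152/27q + 125/27}.

Buchberger on the second generating set:
h_1 = 4p^2 + 6pq + 4p + 10q - 29, LT = p^2.
h_2 = -12p^2 - 18pq + 8p + 15q + 7, LT = p^2.

S(h_1,h_2): lcm = p^2. S = 5/3p + 15/4q - 20/3.
  leading term p: no divisor's leading term divides it; move 5/3p to the remainder.
  leading term q: no divisor's leading term divides it; move 15/4q to the remainder.
  leading term 1: no divisor's leading term divides it; move -20/3 to the remainder.
  remainder 5/3p + 15/4q - 20/3 ≠ 0; add k_3 = 5/3p + 15/4q - 20/3 to the basis.

S(h_1,k_3): lcm = p^2. S = -3/4pq + 5p + 5/2q - 29/4.
  leading term pq: subtract (-9/20q)·k_3 from -3/4pq + 5p + 5/2q - 29/4 → 5p + 27/16q^2 - 1/2q - 29/4
  leading term p: subtract (3)·k_3 from 5p + 27/16q^2 - 1/2q - 29/4 → 27/16q^2 - 47/4q + 51/4
  leading term q^2: no divisor's leading term divides it; move 27/16q^2 to the remainder.
  leading term q: no divisor's leading term divides it; move -47/4q to the remainder.
  leading term 1: no divisor's leading term divides it; move 51/4 to the remainder.
  remainder 27/16q^2 - 47/4q + 51/4 ≠ 0; add k_4 = 27/16q^2 - 47/4q + 51/4 to the basis.

The other S-polynomials (S(h_2,k_3), S(h_1,k_4), S(h_2,k_4), S(k_3,k_4)) all reduce to 0 modulo the current basis, so we have a Gröbner basis.
Inter-reduce: drop elements whose leading term is divisible by another's, tail-reduce, and make monic.
Reduced Gröbner basis: {p + 9/4q - 4, q^2 - 188/27q + 68/9}.

Since the reduced bases disagree, the two ideals are not the same.

No, the ideals differ.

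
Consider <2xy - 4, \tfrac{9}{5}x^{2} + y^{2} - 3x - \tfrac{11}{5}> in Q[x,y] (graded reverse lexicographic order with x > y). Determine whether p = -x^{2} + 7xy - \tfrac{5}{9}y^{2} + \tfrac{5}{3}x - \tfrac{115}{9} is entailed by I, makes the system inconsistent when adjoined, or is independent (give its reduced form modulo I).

-x^{2} + 7xy - \tfrac{5}{9}y^{2} + \tfrac{5}{3}x - \tfrac{115}{9} lies in I (it reduces to 0).

First compute the reduced Gröbner basis of I by Buchberger's algorithm.
f_1 = 2xy - 4, LT = xy.
f_2 = \tfrac{9}{5}x^{2} + y^{2} - 3x - \tfrac{11}{5}, LT = x^{2}.

S(f_1,f_2): lcm = x^{2}y. S = -\tfrac{5}{9}y^{3} + \tfrac{5}{3}xy - 2x + \tfrac{11}{9}y.
  leading term y^{3}: no divisor's leading term divides it; move -\tfrac{5}{9}y^{3} to the remainder.
  leading term xy: subtract (\tfrac{5}{6})·f_1 from \tfrac{5}{3}xy - 2x + \tfrac{11}{9}y → -2x + \tfrac{11}{9}y + \tfrac{10}{3}
  leading term x: no divisor's leading term divides it; move -2x to the remainder.
  leading term y: no divisor's leading term divides it; move \tfrac{11}{9}y to the remainder.
  leading term 1: no divisor's leading term divides it; move \tfrac{10}{3} to the remainder.
  remainder -\tfrac{5}{9}y^{3} - 2x + \tfrac{11}{9}y + \tfrac{10}{3} ≠ 0; add h_3 = -\tfrac{5}{9}y^{3} - 2x + \tfrac{11}{9}y + \tfrac{10}{3} to the basis.

S(f_1,h_3): lcm = xy^{3}. S = -\tfrac{18}{5}x^{2} + \tfrac{11}{5}xy - 2y^{2} + 6x.
  leading term x^{2}: subtract (-2)·f_2 from -\tfrac{18}{5}x^{2} + \tfrac{11}{5}xy - 2y^{2} + 6x → \tfrac{11}{5}xy - \tfrac{22}{5}
  leading term xy: subtract (\tfrac{11}{10})·f_1 from \tfrac{11}{5}xy - \tfrac{22}{5} → 0
  remainder 0.

S(f_2,h_3): leading monomials are coprime, so the S-polynomial reduces to 0 (Buchberger's first criterion).
Every S-polynomial of the final basis reduces to 0, so we have a Gröbner basis.
Inter-reduce: drop elements whose leading term is divisible by another's, tail-reduce, and make monic.
Reduced Gröbner basis: {y^{3} + \tfrac{18}{5}x - \tfrac{11}{5}y - 6, x^{2} + \tfrac{5}{9}y^{2} - \tfrac{5}{3}x - \tfrac{11}{9}, xy - 2}.
Label its elements g_1 = y^{3} + \tfrac{18}{5}x - \tfrac{11}{5}y - 6, g_2 = x^{2} + \tfrac{5}{9}y^{2} - \tfrac{5}{3}x - \tfrac{11}{9}, g_3 = xy - 2.

Reduce p = -x^{2} + 7xy - \tfrac{5}{9}y^{2} + \tfrac{5}{3}x - \tfrac{115}{9} modulo G:
  leading term x^{2}: subtract (-1)·g_2 from -x^{2} + 7xy - \tfrac{5}{9}y^{2} + \tfrac{5}{3}x - \tfrac{115}{9} → 7xy - 14
  leading term xy: subtract (7)·g_3 from 7xy - 14 → 0
  normal form = 0.
Since the normal form is 0, p ∈ I.

The remainder on division by a Gröbner basis is unique — it is the normal form.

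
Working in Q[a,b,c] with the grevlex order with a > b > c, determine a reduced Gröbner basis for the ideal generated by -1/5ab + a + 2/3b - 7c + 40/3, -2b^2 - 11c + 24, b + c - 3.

f_1 = -1/5ab + a + 2/3b - 7c + 40/3, LT = ab.
f_2 = -2b^2 - 11c + 24, LT = b^2.
f_3 = b + c - 3, LT = b.

S(f_1,f_2): lcm = ab^2. S = -5ab - 10/3b^2 - 11/2ac + 35bc + 12a - 200/3b.
  leading term ab: subtract (25)·f_1 from -5ab - 10/3b^2 - 11/2ac + 35bc + 12a - 200/3b → -10/3b^2 - 11/2ac + 35bc - 13a - 250/3b + 175c - 1000/3
  leading term b^2: subtract (5/3)·f_2 from -10/3b^2 - 11/2ac + 35bc - 13a - 250/3b + 175c - 1000/3 → -11/2ac + 35bc - 13a - 250/3b + 580/3c - 1120/3
  leading term ac: no divisor's leading term divides it; move -11/2ac to the remainder.
  leading term bc: subtract (35c)·f_3 from 35bc - 13a - 250/3b + 580/3c - 1120/3 → -35c^2 - 13a - 250/3b + 895/3c - 1120/3
  leading term c^2: no divisor's leading term divides it; move -35c^2 to the remainder.
  leading term a: no divisor's leading term divides it; move -13a to the remainder.
  leading term b: subtract (-250/3)·f_3 from -250/3b + 895/3c - 1120/3 → 1145/3c - 1870/3
  leading term c: no divisor's leading term divides it; move 1145/3c to the remainder.
  leading term 1: no divisor's leading term divides it; move -1870/3 to the remainder.
  remainder -11/2ac - 35c^2 - 13a + 1145/3c - 1870/3 ≠ 0; add g_4 = -11/2ac - 35c^2 - 13a + 1145/3c - 1870/3 to the basis.

S(f_1,f_3): lcm = ab. S = -ac - 2a - 10/3b + 35c - 200/3.
  leading term ac: subtract (2/11)·g_4 from -ac - 2a - 10/3b + 35c - 200/3 → 70/11c^2 + 4/11a - 10/3b - 1135/33c + 140/3
  leading term c^2: no divisor's leading term divides it; move 70/11c^2 to the remainder.
  leading term a: no divisor's leading term divides it; move 4/11a to the remainder.
  leading term b: subtract (-10/3)·f_3 from -10/3b - 1135/33c + 140/3 → -1025/33c + 110/3
  leading term c: no divisor's leading term divides it; move -1025/33c to the remainder.
  leading term 1: no divisor's leading term divides it; move 110/3 to the remainder.
  remainder 70/11c^2 + 4/11a - 1025/33c + 110/3 ≠ 0; add g_5 = 70/11c^2 + 4/11a - 1025/33c + 110/3 to the basis.

S(f_2,f_3): lcm = b^2. S = -bc + 3b + 11/2c - 12.
  leading term bc: subtract (-c)·f_3 from -bc + 3b + 11/2c - 12 → c^2 + 3b + 5/2c - 12
  leading term c^2: subtract (11/70)·g_5 from c^2 + 3b + 5/2c - 12 → -2/35a + 3b + 155/21c - 373/21
  leading term a: no divisor's leading term divides it; move -2/35a to the remainder.
  leading term b: subtract (3)·f_3 from 3b + 155/21c - 373/21 → 92/21c - 184/21
  leading term c: no divisor's leading term divides it; move 92/21c to the remainder.
  leading term 1: no divisor's leading term divides it; move -184/21 to the remainder.
  remainder -2/35a + 92/21c - 184/21 ≠ 0; add g_6 = -2/35a + 92/21c - 184/21 to the basis.

S(f_1,g_4): lcm = abc. S = -70/11bc^2 - 26/11ab - 5ac + 2180/33bc + 35c^2 - 340/3b - 200/3c.
  leading term bc^2: subtract (-70/11c^2)·f_3 from -70/11bc^2 - 26/11ab - 5ac + 2180/33bc + 35c^2 - 340/3b - 200/3c → 70/11c^3 - 26/11ab - 5ac + 2180/33bc + 175/11c^2 - 340/3b - 200/3c
  leading term c^3: subtract (c)·g_5 from 70/11c^3 - 26/11ab - 5ac + 2180/33bc + 175/11c^2 - 340/3b - 200/3c → -26/11ab - 59/11ac + 2180/33bc + 1550/33c^2 - 340/3b - 310/3c
  leading term ab: subtract (130/11)·f_1 from -26/11ab - 59/11ac + 2180/33bc + 1550/33c^2 - 340/3b - 310/3c → -59/11ac + 2180/33bc + 1550/33c^2 - 130/11a - 4000/33b - 680/33c - 5200/33
  leading term ac: subtract (118/121)·g_4 from -59/11ac + 2180/33bc + 1550/33c^2 - 130/11a - 4000/33b - 680/33c - 5200/33 → 2180/33bc + 29440/363c^2 + 104/121a - 4000/33b - 47530/121c + 14860/33
  leading term bc: subtract (2180/33c)·f_3 from 2180/33bc + 29440/363c^2 + 104/121a - 4000/33b - 47530/121c + 14860/33 → 1820/121c^2 + 104/121a - 4000/33b - 23550/121c + 14860/33
  leading term c^2: subtract (26/11)·g_5 from 1820/121c^2 + 104/121a - 4000/33b - 23550/121c + 14860/33 → -4000/33b - 4000/33c + 4000/11
  leading term b: subtract (-4000/33)·f_3 from -4000/33b - 4000/33c + 4000/11 → 0
  remainder 0.

S(f_2,g_4): leading monomials are coprime, so the S-polynomial reduces to 0 (Buchberger's first criterion).
S(f_3,g_4): leading monomials are coprime, so the S-polynomial reduces to 0 (Buchberger's first criterion).
S(f_1,g_5): leading monomials are coprime, so the S-polynomial reduces to 0 (Buchberger's first criterion).
S(f_2,g_5): leading monomials are coprime, so the S-polynomial reduces to 0 (Buchberger's first criterion).
S(f_3,g_5): leading monomials are coprime, so the S-polynomial reduces to 0 (Buchberger's first criterion).
S(g_4,g_5): lcm = ac^2. S = 70/11c^3 - 2/35a^2 + 3347/462ac - 2290/33c^2 - 121/21a + 340/3c.
  leading term c^3: subtract (c)·g_5 from 70/11c^3 - 2/35a^2 + 3347/462ac - 2290/33c^2 - 121/21a + 340/3c → -2/35a^2 + 289/42ac - 115/3c^2 - 121/21a + 230/3c
  leading term a^2: subtract (a)·g_6 from -2/35a^2 + 289/42ac - 115/3c^2 - 121/21a + 230/3c → 5/2ac - 115/3c^2 + 3a + 230/3c
  leading term ac: subtract (-5/11)·g_4 from 5/2ac - 115/3c^2 + 3a + 230/3c → -1790/33c^2 - 32/11a + 8255/33c - 850/3
  leading term c^2: subtract (-179/21)·g_5 from -1790/33c^2 - 32/11a + 8255/33c - 850/3 → 4/21a - 920/63c + 1840/63
  leading term a: subtract (-10/3)·g_6 from 4/21a - 920/63c + 1840/63 → 0
  remainder 0.

S(f_1,g_6): lcm = ab. S = 230/3bc - 5a - 470/3b + 35c - 200/3.
  leading term bc: subtract (230/3c)·f_3 from 230/3bc - 5a - 470/3b + 35c - 200/3 → -230/3c^2 - 5a - 470/3b + 265c - 200/3
  leading term c^2: subtract (-253/21)·g_5 from -230/3c^2 - 5a - 470/3b + 265c - 200/3 → -13/21a - 470/3b - 6880/63c + 23630/63
  leading term a: subtract (65/6)·g_6 from -13/21a - 470/3b - 6880/63c + 23630/63 → -470/3b - 470/3c + 470
  leading term b: subtract (-470/3)·f_3 from -470/3b - 470/3c + 470 → 0
  remainder 0.

S(f_2,g_6): leading monomials are coprime, so the S-polynomial reduces to 0 (Buchberger's first criterion).
S(f_3,g_6): leading monomials are coprime, so the S-polynomial reduces to 0 (Buchberger's first criterion).
S(g_4,g_6): lcm = ac. S = 2740/33c^2 + 26/11a - 2450/11c + 340/3.
  leading term c^2: subtract (274/21)·g_5 from 2740/33c^2 + 26/11a - 2450/11c + 340/3 → -50/21a + 11500/63c - 23000/63
  leading term a: subtract (125/3)·g_6 from -50/21a + 11500/63c - 23000/63 → 0
  remainder 0.

S(g_5,g_6): leading monomials are coprime, so the S-polynomial reduces to 0 (Buchberger's first criterion).
Every S-polynomial of the final basis reduces to 0, so we have a Gröbner basis.
Inter-reduce: drop elements whose leading term is divisible by another's, tail-reduce, and make monic.

G = {c^2 - 1/2c - 3, a - 230/3c + 460/3, b + c - 3}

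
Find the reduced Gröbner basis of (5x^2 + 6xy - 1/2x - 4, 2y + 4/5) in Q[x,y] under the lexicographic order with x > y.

This is the nonlinear analogue of row-reducing a linear system.

f_1 = 5x^2 + 6xy - 1/2x - 4, LT = x^2.
f_2 = 2y + 4/5, LT = y.

S(f_1,f_2): leading monomials are coprime, so the S-polynomial reduces to 0 (Buchberger's first criterion).
Every S-polynomial of the final basis reduces to 0, so we have a Gröbner basis.

G = {x^2 - 29/50x - 4/5, y + 2/5}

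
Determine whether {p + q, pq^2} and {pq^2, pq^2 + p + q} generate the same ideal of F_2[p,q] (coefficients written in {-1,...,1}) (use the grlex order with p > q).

For a fixed monomial order, each ideal has a unique reduced Gröbner basis; comparing bases decides equality.
Buchberger on the first generating set:
f_1 = p + q, LT = p.
f_2 = pq^2, LT = pq^2.

S(f_1,f_2): lcm = pq^2. S = q^3.
  reduce S modulo (f_1, f_2):
  remainder q^3 ≠ 0; add g_3 = q^3 to the basis.

The other S-polynomials (S(f_1,g_3), S(f_2,g_3)) all reduce to 0 modulo the current basis, so we have a Gröbner basis.
Inter-reduce: drop elements whose leading term is divisible by another's, tail-reduce, and make monic.
Reduced Gröbner basis: {q^3, p + q}.

Buchberger on the second generating set:
h_1 = pq^2, LT = pq^2.
h_2 = pq^2 + p + q, LT = pq^2.

S(h_1,h_2): lcm = pq^2. S = p + q.
  reduce S modulo (h_1, h_2):
  remainder p + q ≠ 0; add k_3 = p + q to the basis.

S(h_1,k_3): lcm = pq^2. S = q^3.
  reduce S modulo (h_1, h_2, k_3):
  remainder q^3 ≠ 0; add k_4 = q^3 to the basis.

The other S-polynomials (S(h_2,k_3), S(h_1,k_4), S(h_2,k_4), S(k_3,k_4)) all reduce to 0 modulo the current basis, so we have a Gröbner basis.
Inter-reduce: drop elements whose leading term is divisible by another's, tail-reduce, and make monic.
Reduced Gröbner basis: {q^3, p + q}.

These coincide, so the ideals are equal.

Yes, the ideals are equal.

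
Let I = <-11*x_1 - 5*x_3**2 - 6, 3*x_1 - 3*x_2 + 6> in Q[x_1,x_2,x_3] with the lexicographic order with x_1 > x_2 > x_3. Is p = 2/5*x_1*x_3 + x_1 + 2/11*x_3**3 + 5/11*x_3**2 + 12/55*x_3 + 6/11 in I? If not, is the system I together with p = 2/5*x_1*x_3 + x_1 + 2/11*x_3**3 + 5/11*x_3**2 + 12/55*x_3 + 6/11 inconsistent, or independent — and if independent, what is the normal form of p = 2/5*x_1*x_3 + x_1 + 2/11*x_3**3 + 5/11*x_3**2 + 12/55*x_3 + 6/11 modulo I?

First compute the reduced Gröbner basis of I by Buchberger's algorithm.
f_1 = -11*x_1 - 5*x_3**2 - 6, LT = x_1.
f_2 = 3*x_1 - 3*x_2 + 6, LT = x_1.

S(f_1,f_2): lcm = x_1. S = x_2 + 5/11*x_3**2 - 16/11.
  leading term x_2: no divisor's leading term divides it; move x_2 to the remainder.
  leading term x_3**2: no divisor's leading term divides it; move 5/11*x_3**2 to the remainder.
  leading term 1: no divisor's leading term divides it; move -16/11 to the remainder.
  remainder x_2 + 5/11*x_3**2 - 16/11 ≠ 0; add h_3 = x_2 + 5/11*x_3**2 - 16/11 to the basis.

The other S-polynomials (S(f_1,h_3), S(f_2,h_3)) all reduce to 0 modulo the current basis, so we have a Gröbner basis.
Inter-reduce: drop elements whose leading term is divisible by another's, tail-reduce, and make monic.
Reduced Gröbner basis: {x_1 + 5/11*x_3**2 + 6/11, x_2 + 5/11*x_3**2 - 16/11}.
Label its elements g_1 = x_1 + 5/11*x_3**2 + 6/11, g_2 = x_2 + 5/11*x_3**2 - 16/11.

Reduce p = 2/5*x_1*x_3 + x_1 + 2/11*x_3**3 + 5/11*x_3**2 + 12/55*x_3 + 6/11 modulo G:
  leading term x_1*x_3: subtract (2/5*x_3)·g_1 from 2/5*x_1*x_3 + x_1 + 2/11*x_3**3 + 5/11*x_3**2 + 12/55*x_3 + 6/11 → x_1 + 5/11*x_3**2 + 6/11
  leading term x_1: subtract (1)·g_1 from x_1 + 5/11*x_3**2 + 6/11 → 0
  normal form = 0.
Since the normal form is 0, p ∈ I.

The remainder on division by a Gröbner basis is unique — it is the normal form.

2/5*x_1*x_3 + x_1 + 2/11*x_3**3 + 5/11*x_3**2 + 12/55*x_3 + 6/11 lies in I (it reduces to 0).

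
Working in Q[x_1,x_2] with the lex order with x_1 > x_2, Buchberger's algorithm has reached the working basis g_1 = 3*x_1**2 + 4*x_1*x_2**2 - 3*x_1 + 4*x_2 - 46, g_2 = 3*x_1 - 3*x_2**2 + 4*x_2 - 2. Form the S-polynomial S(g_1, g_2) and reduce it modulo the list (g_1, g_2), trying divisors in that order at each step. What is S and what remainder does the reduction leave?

S(g_1, g_2) = 7/3*x_1*x_2**2 - 4/3*x_1*x_2 - 1/3*x_1 + 4/3*x_2 - 46/3; remainder on division = 7/3*x_2**4 - 40/9*x_2**3 + 3*x_2**2 + 8/9*x_2 - 140/9.

lcm(LM(g_1), LM(g_2)) = x_1**2.
S = (lcm/LT(g_1))·g_1 − (lcm/LT(g_2))·g_2 = 7/3*x_1*x_2**2 - 4/3*x_1*x_2 - 1/3*x_1 + 4/3*x_2 - 46/3.
Reduce S modulo (g_1, g_2) in that order:
  leading term x_1*x_2**2: subtract (7/9*x_2**2)·g_2 from 7/3*x_1*x_2**2 - 4/3*x_1*x_2 - 1/3*x_1 + 4/3*x_2 - 46/3 → -4/3*x_1*x_2 - 1/3*x_1 + 7/3*x_2**4 - 28/9*x_2**3 + 14/9*x_2**2 + 4/3*x_2 - 46/3
  leading term x_1*x_2: subtract (-4/9*x_2)·g_2 from -4/3*x_1*x_2 - 1/3*x_1 + 7/3*x_2**4 - 28/9*x_2**3 + 14/9*x_2**2 + 4/3*x_2 - 46/3 → -1/3*x_1 + 7/3*x_2**4 - 40/9*x_2**3 + 10/3*x_2**2 + 4/9*x_2 - 46/3
  leading term x_1: subtract (-1/9)·g_2 from -1/3*x_1 + 7/3*x_2**4 - 40/9*x_2**3 + 10/3*x_2**2 + 4/9*x_2 - 46/3 → 7/3*x_2**4 - 40/9*x_2**3 + 3*x_2**2 + 8/9*x_2 - 140/9
  leading term x_2**4: no divisor's leading term divides it; move 7/3*x_2**4 to the remainder.
  leading term x_2**3: no divisor's leading term divides it; move -40/9*x_2**3 to the remainder.
  leading term x_2**2: no divisor's leading term divides it; move 3*x_2**2 to the remainder.
  leading term x_2: no divisor's leading term divides it; move 8/9*x_2 to the remainder.
  leading term 1: no divisor's leading term divides it; move -140/9 to the remainder.
The remainder 7/3*x_2**4 - 40/9*x_2**3 + 3*x_2**2 + 8/9*x_2 - 140/9 is nonzero, so it would be added as the next basis element.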